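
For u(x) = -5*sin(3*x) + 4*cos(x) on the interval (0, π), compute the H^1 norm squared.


||u||_{H^1(0,π)}^2 = 141*π

u'(x) = -4*sin(x) - 15*cos(3*x).
Expand u² and (u')² and integrate term by term on (0, π), using: for integers n ≥ 1, ∫_0^π sin²(nx) dx = ∫_0^π cos²(nx) dx = π/2; for n ≠ n', ∫_0^π sin(nx)sin(n'x) dx = ∫_0^π cos(nx)cos(n'x) dx = 0; and by product-to-sum, ∫_0^π sin(nx)cos(n'x) dx = ½∫_0^π [sin((n+n')x) + sin((n−n')x)] dx, which is 0 when n+n' is even and 2n/(n²−n'²) when n+n' is odd (it need not vanish on (0, π)).
  u² squared terms: (-5)²·∫sin(3x)² dx = 25·π/2 = 25*π/2;  (4)²·∫cos(x)² dx = 16·π/2 = 8*π.
  u² cross terms: 2·(-5)·(4)·∫sin(3x)·cos(x) dx = -40·(0) = 0.
  So ∫_0^π u² dx = 25*π/2 + 8*π + 0 = 41*π/2.
  (u')² squared terms: (-15)²·∫cos(3x)² dx = 225·π/2 = 225*π/2;  (-4)²·∫sin(x)² dx = 16·π/2 = 8*π.
  (u')² cross terms: 2·(-15)·(-4)·∫cos(3x)·sin(x) dx = 120·(0) = 0.
  So ∫_0^π (u')² dx = 225*π/2 + 8*π + 0 = 241*π/2.
||u||_{H^1}^2 = (41*π/2) + (241*π/2) = 141*π.


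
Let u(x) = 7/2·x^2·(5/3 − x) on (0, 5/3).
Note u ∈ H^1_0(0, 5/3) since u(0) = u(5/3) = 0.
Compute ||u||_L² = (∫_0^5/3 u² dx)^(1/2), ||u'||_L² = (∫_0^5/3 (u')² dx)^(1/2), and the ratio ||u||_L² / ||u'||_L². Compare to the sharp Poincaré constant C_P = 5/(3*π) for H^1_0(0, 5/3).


||u||_L² / ||u'||_L² = 5*sqrt(14)/42 < C_P = 5/(3*π).

u(x) = 7/2·x^2·(5/3 − x), so u'(x) = 7*x*(10 - 9*x)/6.
u(x) = 7/2·x^2·(5/3 − x) vanishes at x = 0 and x = 5/3, so u ∈ H^1_0(0, 5/3). Differentiate via the product rule and integrate the resulting polynomials term by term.
  ∫_0^5/3 u² dx = ∫_0^5/3 (49*x^6/4 - 245*x^5/6 + 1225*x^4/36) dx. Term by term:
    ∫_0^5/3 49*x^6/4 dx = 546875/8748;  ∫_0^5/3 -245*x^5/6 dx = -3828125/26244;  ∫_0^5/3 1225*x^4/36 dx = 765625/8748.
  Sum: 546875/8748 − 3828125/26244 + 765625/8748 = 109375/26244.
  ∫_0^5/3 (u')² dx = ∫_0^5/3 (441*x^4/4 - 245*x^3 + 1225*x^2/9) dx. Term by term:
    ∫_0^5/3 441*x^4/4 dx = 30625/108;  ∫_0^5/3 -245*x^3 dx = -153125/324;  ∫_0^5/3 1225*x^2/9 dx = 153125/729.
  Sum: 30625/108 − 153125/324 + 153125/729 = 30625/1458.
∫_0^5/3 u² dx = 109375/26244, so ||u||_L² = 125*sqrt(7)/162.
∫_0^5/3 (u')² dx = 30625/1458, so ||u'||_L² = 175*sqrt(2)/54.
Ratio ||u||_L² / ||u'||_L² = 5*sqrt(14)/42.
Sharp Poincaré constant on H^1_0(0, 5/3) is C_P = L/π = 5/(3*π), achieved by sin(3*π/5·x).
A polynomial bump cannot attain the sharp Poincaré constant (only the first sine eigenfunction does), so the ratio is strictly less than C_P, consistent with ||u||_L² ≤ C_P ||u'||_L².


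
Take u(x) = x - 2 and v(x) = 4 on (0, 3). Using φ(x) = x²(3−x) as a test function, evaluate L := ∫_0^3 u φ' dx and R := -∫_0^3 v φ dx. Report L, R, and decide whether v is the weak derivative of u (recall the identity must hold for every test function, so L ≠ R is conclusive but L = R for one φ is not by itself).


LHS = -27/4, RHS = -27. No, v is not the weak derivative of u.

u(x) = x - 2, classical derivative u'(x) = 1.
φ(x) = x²(3−x), so φ'(x) = 3*x*(2 - x).
Note φ(0) = φ(3) = 0, so the boundary term u·φ vanishes.
LHS = ∫_0^3 u(x) φ'(x) dx = ∫_0^3 (-3*x^3 + 12*x^2 - 12*x) dx. Term by term:
  ∫_0^3 -3*x^3 dx = -243/4;  ∫_0^3 12*x^2 dx = 108;  ∫_0^3 -12*x dx = -54.
Sum: -243/4 + 108 − 54 = -27/4.
So LHS = -27/4.
∫_0^3 v(x) φ(x) dx = ∫_0^3 (-4*x^3 + 12*x^2) dx. Term by term:
  ∫_0^3 -4*x^3 dx = -81;  ∫_0^3 12*x^2 dx = 108.
Sum: -81 + 108 = 27.
So RHS = -∫_0^3 v(x) φ(x) dx = -27.
LHS − RHS = 81/4 ≠ 0, so the identity fails.
(For a valid weak derivative the identity must hold for EVERY test function, in particular this one. The failure shows v is NOT the weak derivative of u.)
Correct weak derivative would be u'(x) = 1.


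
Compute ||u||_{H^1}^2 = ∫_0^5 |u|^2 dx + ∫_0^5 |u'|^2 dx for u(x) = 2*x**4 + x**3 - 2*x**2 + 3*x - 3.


||u||_{H^1}^2 = 114189470/63

The H^1 norm (squared) on an interval (0, L) is
  ||u||_{H^1}^2 = ∫_0^L u(x)^2 dx + ∫_0^L u'(x)^2 dx.
Compute u'(x) = 8*x**3 + 3*x**2 - 4*x + 3.
Then u(x)^2 = 4*x**8 + 4*x**7 - 7*x**6 + 8*x**5 - 2*x**4 - 18*x**3 + 21*x**2 - 18*x + 9 and u'(x)^2 = 64*x**6 + 48*x**5 - 55*x**4 + 24*x**3 + 34*x**2 - 24*x + 9.
Integrate each monomial from 0 to 5 using ∫_0^5 c·x^n dx = c·5^(n+1)/(n+1):
  ∫_0^5 u(x)^2 dx = ∫_0^5 (4*x^8 + 4*x^7 - 7*x^6 + 8*x^5 - 2*x^4 - 18*x^3 + 21*x^2 - 18*x + 9) dx. Term by term:
    ∫_0^5 4*x^8 dx = 7812500/9;  ∫_0^5 4*x^7 dx = 390625/2;  ∫_0^5 -7*x^6 dx = -78125;
    ∫_0^5 8*x^5 dx = 62500/3;  ∫_0^5 -2*x^4 dx = -1250;  ∫_0^5 -18*x^3 dx = -5625/2;
    ∫_0^5 21*x^2 dx = 875;  ∫_0^5 -18*x dx = -225;  ∫_0^5 9 dx = 45.
  Sum: 7812500/9 + 390625/2 − 78125 + 62500/3 − 1250 − 5625/2 + 875 − 225 + 45 = 9024380/9.
  ∫_0^5 u'(x)^2 dx = ∫_0^5 (64*x^6 + 48*x^5 - 55*x^4 + 24*x^3 + 34*x^2 - 24*x + 9) dx. Term by term:
    ∫_0^5 64*x^6 dx = 5000000/7;  ∫_0^5 48*x^5 dx = 125000;  ∫_0^5 -55*x^4 dx = -34375;
    ∫_0^5 24*x^3 dx = 3750;  ∫_0^5 34*x^2 dx = 4250/3;  ∫_0^5 -24*x dx = -300;
    ∫_0^5 9 dx = 45.
  Sum: 5000000/7 + 125000 − 34375 + 3750 + 4250/3 − 300 + 45 = 17006270/21.
Adding: ||u||_{H^1}^2 = 9024380/9 + 17006270/21 = 114189470/63.


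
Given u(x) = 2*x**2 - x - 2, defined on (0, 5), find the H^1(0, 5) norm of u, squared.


||u||_{H^1}^2 = 2225

The H^1 norm (squared) on an interval (0, L) is
  ||u||_{H^1}^2 = ∫_0^L u(x)^2 dx + ∫_0^L u'(x)^2 dx.
Compute u'(x) = 4*x - 1.
Then u(x)^2 = 4*x**4 - 4*x**3 - 7*x**2 + 4*x + 4 and u'(x)^2 = 16*x**2 - 8*x + 1.
Integrate each monomial from 0 to 5 using ∫_0^5 c·x^n dx = c·5^(n+1)/(n+1):
  ∫_0^5 u(x)^2 dx = ∫_0^5 (4*x^4 - 4*x^3 - 7*x^2 + 4*x + 4) dx. Term by term:
    ∫_0^5 4*x^4 dx = 2500;  ∫_0^5 -4*x^3 dx = -625;  ∫_0^5 -7*x^2 dx = -875/3;
    ∫_0^5 4*x dx = 50;  ∫_0^5 4 dx = 20.
  Sum: 2500 − 625 − 875/3 + 50 + 20 = 4960/3.
  ∫_0^5 u'(x)^2 dx = ∫_0^5 (16*x^2 - 8*x + 1) dx. Term by term:
    ∫_0^5 16*x^2 dx = 2000/3;  ∫_0^5 -8*x dx = -100;  ∫_0^5 1 dx = 5.
  Sum: 2000/3 − 100 + 5 = 1715/3.
Adding: ||u||_{H^1}^2 = 4960/3 + 1715/3 = 2225.


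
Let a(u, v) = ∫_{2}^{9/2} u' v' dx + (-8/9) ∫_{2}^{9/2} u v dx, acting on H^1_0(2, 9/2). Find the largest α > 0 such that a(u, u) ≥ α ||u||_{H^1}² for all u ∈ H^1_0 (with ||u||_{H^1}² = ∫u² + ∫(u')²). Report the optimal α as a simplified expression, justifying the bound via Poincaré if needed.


α = 4*(-50 + 9*π^2)/(9*(25 + 4*π^2))

Coercivity of a(·,·) on H^1_0(2, 9/2) means a(u, u) ≥ α ||u||_{H^1}² for every u ∈ H^1_0.
The interval has length L = 5/2, and Poincaré/coercivity depend only on L. Here a(u, u) = ∫(u')² + (-8/9)·∫u².
Here c = -8/9 < 0 with |c| < (π/L)² = 4*π^2/25, so coercivity still holds. The condition a(u,u) ≥ α||u||_{H^1}² reads (1−α)∫(u')² ≥ (α−c)∫u². Any admissible α is ≤ 1 (rapidly oscillating u have ∫u²/∫(u')² → 0), and α = 1 would force 0 ≥ (1−c)∫u², impossible since c < 1; so 1−α > 0. By the sharp Poincaré inequality on H^1_0 of an interval of length L, ∫(u')² ≥ (π/L)²∫u² with equality for the first sine mode sin(π(x−x₀)/L) (x₀ the left endpoint), so the inequality holds for all u iff (1−α)(π/L)² ≥ α − c, i.e. α ≤ ((π/L)² + c)/((π/L)² + 1) = (1 + c(L/π)²)/(1 + (L/π)²). (Direct route, valid since c ≤ 0: Poincaré gives c∫u² ≥ c(L/π)²∫(u')², so a(u,u) ≥ (1 + c(L/π)²)∫(u')², while ||u||_{H^1}² ≤ (1 + (L/π)²)∫(u')²; dividing yields the same α.) With (π/L)² = 4*π^2/25 and c = -8/9, the largest admissible constant is α = ((π/L)² + c)/((π/L)² + 1).
Simplifying, α = 4*(-50 + 9*π^2)/(9*(25 + 4*π^2)).


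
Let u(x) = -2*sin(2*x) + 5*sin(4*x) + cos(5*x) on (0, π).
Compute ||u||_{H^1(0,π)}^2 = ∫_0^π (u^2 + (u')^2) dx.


||u||_{H^1(0,π)}^2 = -13312/63 + 471*π/2

u'(x) = -5*sin(5*x) - 4*cos(2*x) + 20*cos(4*x).
Expand u² and (u')² and integrate term by term on (0, π), using: for integers n ≥ 1, ∫_0^π sin²(nx) dx = ∫_0^π cos²(nx) dx = π/2; for n ≠ n', ∫_0^π sin(nx)sin(n'x) dx = ∫_0^π cos(nx)cos(n'x) dx = 0; and by product-to-sum, ∫_0^π sin(nx)cos(n'x) dx = ½∫_0^π [sin((n+n')x) + sin((n−n')x)] dx, which is 0 when n+n' is even and 2n/(n²−n'²) when n+n' is odd (it need not vanish on (0, π)).
  u² squared terms: (-2)²·∫sin(2x)² dx = 4·π/2 = 2*π;  (5)²·∫sin(4x)² dx = 25·π/2 = 25*π/2;  (1)²·∫cos(5x)² dx = 1·π/2 = π/2.
  u² cross terms: 2·(-2)·(5)·∫sin(2x)·sin(4x) dx = -20·(0) = 0;  2·(-2)·(1)·∫sin(2x)·cos(5x) dx = -4·(-4/21) = 16/21;  2·(5)·(1)·∫sin(4x)·cos(5x) dx = 10·(-8/9) = -80/9.
  So ∫_0^π u² dx = 2*π + 25*π/2 + π/2 + 0 + 16/21 − 80/9 = -512/63 + 15*π.
  (u')² squared terms: (-5)²·∫sin(5x)² dx = 25·π/2 = 25*π/2;  (-4)²·∫cos(2x)² dx = 16·π/2 = 8*π;  (20)²·∫cos(4x)² dx = 400·π/2 = 200*π.
  (u')² cross terms: 2·(-5)·(-4)·∫sin(5x)·cos(2x) dx = 40·(10/21) = 400/21;  2·(-5)·(20)·∫sin(5x)·cos(4x) dx = -200·(10/9) = -2000/9;  2·(-4)·(20)·∫cos(2x)·cos(4x) dx = -160·(0) = 0.
  So ∫_0^π (u')² dx = 25*π/2 + 8*π + 200*π + 400/21 − 2000/9 + 0 = -12800/63 + 441*π/2.
||u||_{H^1}^2 = (-512/63 + 15*π) + (-12800/63 + 441*π/2) = -13312/63 + 471*π/2.


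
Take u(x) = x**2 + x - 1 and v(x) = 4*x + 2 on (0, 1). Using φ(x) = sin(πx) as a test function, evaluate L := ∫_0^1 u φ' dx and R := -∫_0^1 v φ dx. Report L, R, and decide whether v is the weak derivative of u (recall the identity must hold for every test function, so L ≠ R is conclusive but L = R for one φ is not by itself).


LHS = -4/π, RHS = -8/π. No, v is not the weak derivative of u.

u(x) = x**2 + x - 1, classical derivative u'(x) = 2*x + 1.
φ(x) = sin(πx), so φ'(x) = π*cos(π*x).
Note φ(0) = φ(1) = 0, so the boundary term u·φ vanishes.
LHS = ∫_0^1 u(x) φ'(x) dx = ∫_0^1 (π*x^2*cos(π*x) + π*x*cos(π*x) - π*cos(π*x)) dx. Term by term:
  ∫_0^1 -π*cos(π*x) dx = 0;  ∫_0^1 π*x*cos(π*x) dx = -2/π;  ∫_0^1 π*x^2*cos(π*x) dx = -2/π.
Sum: 0 − 2/π − 2/π = -4/π.
So LHS = -4/π.
∫_0^1 v(x) φ(x) dx = ∫_0^1 (4*x*sin(π*x) + 2*sin(π*x)) dx. Term by term:
  ∫_0^1 2*sin(π*x) dx = 4/π;  ∫_0^1 4*x*sin(π*x) dx = 4/π.
Sum: 4/π + 4/π = 8/π.
So RHS = -∫_0^1 v(x) φ(x) dx = -8/π.
LHS − RHS = 4/π ≠ 0, so the identity fails.
(For a valid weak derivative the identity must hold for EVERY test function, in particular this one. The failure shows v is NOT the weak derivative of u.)
Correct weak derivative would be u'(x) = 2*x + 1.


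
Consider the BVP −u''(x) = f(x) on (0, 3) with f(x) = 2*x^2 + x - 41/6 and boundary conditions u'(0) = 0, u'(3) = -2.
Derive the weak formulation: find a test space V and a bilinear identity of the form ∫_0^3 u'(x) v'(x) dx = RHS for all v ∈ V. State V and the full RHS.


V = H^1(0, 3) (v unrestricted at boundary; u is determined up to an additive constant); weak form: ∫_0^3 u'v' dx = ∫_0^3 (2*x^2 + x - 41/6) v dx − 2·v(3) for all v ∈ V.

Multiply both sides by a test function v and integrate from 0 to 3:
  ∫_0^3 −u''(x) v(x) dx = ∫_0^3 f(x) v(x) dx.
Integrate the LHS by parts once:
  ∫_0^3 −u'' v dx = −[u'(x) v(x)]_0^3 + ∫_0^3 u'(x) v'(x) dx.
Thus ∫_0^3 u'(x) v'(x) dx = ∫_0^3 f(x) v(x) dx + [u'(x) v(x)]_0^3.
Choose V so that boundary terms are either known or forced to vanish.
u has inhomogeneous Neumann u'(0) = 0, u'(3) = -2. [u' v]_0^3 = (-2)·v(3) − (0)·v(0) = − 2·v(3). Take V = H^1(0, 3); boundary term becomes part of RHS.
Weak formulation: find u (satisfying any essential BC) such that ∫_0^3 u'(x) v'(x) dx = ∫_0^3 f v dx − 2·v(3) for all v ∈ V (Neumann data are natural BCs: they enter the RHS as boundary terms).
Substituting f(x) = 2*x^2 + x - 41/6, the right-hand side is ∫_0^3 (2*x^2 + x - 41/6) v dx − 2·v(3).
Compatibility check (pure Neumann): taking v ≡ 1 ∈ V gives 0 = ∫_0^3 f dx + (-2) − (0), i.e. ∫_0^3 f dx must equal u'(0) − u'(3) = 2. Indeed ∫_0^3 (2*x^2 + x - 41/6) dx = 2, so the data are compatible. The solution is then unique only up to an additive constant (fix it e.g. by requiring ∫_0^3 u dx = 0).


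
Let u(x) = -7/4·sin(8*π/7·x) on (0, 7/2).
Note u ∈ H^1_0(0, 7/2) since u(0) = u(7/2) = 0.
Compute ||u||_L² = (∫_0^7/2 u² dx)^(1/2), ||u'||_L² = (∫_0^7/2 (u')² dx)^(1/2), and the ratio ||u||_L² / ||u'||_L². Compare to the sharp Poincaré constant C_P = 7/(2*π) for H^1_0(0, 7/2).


||u||_L² / ||u'||_L² = 7/(8*π) < C_P = 7/(2*π).

u(x) = -7/4·sin(8*π/7·x), so u'(x) = -2*π*cos(8*π*x/7).
Writing u(x) = A·sin(kπx/L) with A = -7/4 and k = 4, use ∫_0^L sin²(kπx/L) dx = L/2 and ∫_0^L cos²(kπx/L) dx = L/2.
u² = 49/16·sin²(8*π/7·x) and (u')² = 4*π^2·cos²(8*π/7·x), and each of sin², cos² integrates to L/2 = 7/4 over (0, 7/2).
∫_0^7/2 u² dx = 343/64, so ||u||_L² = 7*sqrt(7)/8.
∫_0^7/2 (u')² dx = 7*π^2, so ||u'||_L² = sqrt(7)*π.
Ratio ||u||_L² / ||u'||_L² = 7/(8*π).
Sharp Poincaré constant on H^1_0(0, 7/2) is C_P = L/π = 7/(2*π), achieved by sin(2*π/7·x).
This is the k = 4 harmonic; the ratio L/(kπ) is strictly less than C_P = L/π, consistent with the sharp inequality ||u||_L² ≤ C_P ||u'||_L².


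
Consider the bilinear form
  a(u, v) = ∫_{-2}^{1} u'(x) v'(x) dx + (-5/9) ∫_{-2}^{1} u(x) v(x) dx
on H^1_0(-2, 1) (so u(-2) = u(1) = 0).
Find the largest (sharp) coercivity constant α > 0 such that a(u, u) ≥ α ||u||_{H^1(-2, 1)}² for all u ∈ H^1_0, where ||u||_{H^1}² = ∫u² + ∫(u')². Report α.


α = (-5 + π^2)/(9 + π^2)

Coercivity of a(·,·) on H^1_0(-2, 1) means a(u, u) ≥ α ||u||_{H^1}² for every u ∈ H^1_0.
The interval has length L = 3, and Poincaré/coercivity depend only on L. Here a(u, u) = ∫(u')² + (-5/9)·∫u².
Here c = -5/9 < 0 with |c| < (π/L)² = π^2/9, so coercivity still holds. The condition a(u,u) ≥ α||u||_{H^1}² reads (1−α)∫(u')² ≥ (α−c)∫u². Any admissible α is ≤ 1 (rapidly oscillating u have ∫u²/∫(u')² → 0), and α = 1 would force 0 ≥ (1−c)∫u², impossible since c < 1; so 1−α > 0. By the sharp Poincaré inequality on H^1_0 of an interval of length L, ∫(u')² ≥ (π/L)²∫u² with equality for the first sine mode sin(π(x−x₀)/L) (x₀ the left endpoint), so the inequality holds for all u iff (1−α)(π/L)² ≥ α − c, i.e. α ≤ ((π/L)² + c)/((π/L)² + 1) = (1 + c(L/π)²)/(1 + (L/π)²). (Direct route, valid since c ≤ 0: Poincaré gives c∫u² ≥ c(L/π)²∫(u')², so a(u,u) ≥ (1 + c(L/π)²)∫(u')², while ||u||_{H^1}² ≤ (1 + (L/π)²)∫(u')²; dividing yields the same α.) With (π/L)² = π^2/9 and c = -5/9, the largest admissible constant is α = ((π/L)² + c)/((π/L)² + 1).
Simplifying, α = (-5 + π^2)/(9 + π^2).


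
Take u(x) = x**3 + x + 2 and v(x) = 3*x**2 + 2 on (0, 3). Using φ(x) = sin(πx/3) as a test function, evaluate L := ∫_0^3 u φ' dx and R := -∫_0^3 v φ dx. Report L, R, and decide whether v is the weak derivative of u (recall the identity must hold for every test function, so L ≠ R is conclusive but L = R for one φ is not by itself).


LHS = -87/π + 324/π^3, RHS = -93/π + 324/π^3. No, v is not the weak derivative of u.

u(x) = x**3 + x + 2, classical derivative u'(x) = 3*x**2 + 1.
φ(x) = sin(πx/3), so φ'(x) = π*cos(π*x/3)/3.
Note φ(0) = φ(3) = 0, so the boundary term u·φ vanishes.
LHS = ∫_0^3 u(x) φ'(x) dx = ∫_0^3 (π*x^3*cos(π*x/3)/3 + π*x*cos(π*x/3)/3 + 2*π*cos(π*x/3)/3) dx. Term by term:
  ∫_0^3 2*π*cos(π*x/3)/3 dx = 0;  ∫_0^3 π*x*cos(π*x/3)/3 dx = -6/π;  ∫_0^3 π*x^3*cos(π*x/3)/3 dx = -81/π + 324/π^3.
Sum: 0 − 6/π + -81/π + 324/π^3 = -87/π + 324/π^3.
So LHS = -87/π + 324/π^3.
∫_0^3 v(x) φ(x) dx = ∫_0^3 (3*x^2*sin(π*x/3) + 2*sin(π*x/3)) dx. Term by term:
  ∫_0^3 2*sin(π*x/3) dx = 12/π;  ∫_0^3 3*x^2*sin(π*x/3) dx = -324/π^3 + 81/π.
Sum: 12/π + -324/π^3 + 81/π = -324/π^3 + 93/π.
So RHS = -∫_0^3 v(x) φ(x) dx = -93/π + 324/π^3.
LHS − RHS = 6/π ≠ 0, so the identity fails.
(For a valid weak derivative the identity must hold for EVERY test function, in particular this one. The failure shows v is NOT the weak derivative of u.)
Correct weak derivative would be u'(x) = 3*x**2 + 1.


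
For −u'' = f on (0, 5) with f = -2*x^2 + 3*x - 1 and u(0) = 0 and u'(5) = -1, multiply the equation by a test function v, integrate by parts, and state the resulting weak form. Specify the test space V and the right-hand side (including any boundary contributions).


V = {v ∈ H^1(0, 5) : v(0) = 0} (test functions vanish at x = 0 where u is specified); weak form: ∫_0^5 u'v' dx = ∫_0^5 (-2*x^2 + 3*x - 1) v dx − v(5) for all v ∈ V.

Multiply both sides by a test function v and integrate from 0 to 5:
  ∫_0^5 −u''(x) v(x) dx = ∫_0^5 f(x) v(x) dx.
Integrate the LHS by parts once:
  ∫_0^5 −u'' v dx = −[u'(x) v(x)]_0^5 + ∫_0^5 u'(x) v'(x) dx.
Thus ∫_0^5 u'(x) v'(x) dx = ∫_0^5 f(x) v(x) dx + [u'(x) v(x)]_0^5.
Choose V so that boundary terms are either known or forced to vanish.
Mixed BC: u(0) = 0 (Dirichlet) and u'(5) = -1 (Neumann). Define V = {v ∈ H^1(0, 5) : v(0) = 0}. Then [u' v]_0^5 = u'(5)·v(5) − u'(0)·0 = − v(5).
Weak formulation: find u (satisfying any essential BC) such that ∫_0^5 u'(x) v'(x) dx = ∫_0^5 f v dx − v(5) for all v ∈ V (Dirichlet at 0 absorbed into V; Neumann datum at x = 5 contributes the boundary term).
Substituting f(x) = -2*x^2 + 3*x - 1, the right-hand side is ∫_0^5 (-2*x^2 + 3*x - 1) v dx − v(5).


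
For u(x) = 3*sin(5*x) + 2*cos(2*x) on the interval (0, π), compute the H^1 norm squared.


||u||_{H^1(0,π)}^2 = 200/7 + 127*π

u'(x) = -4*sin(2*x) + 15*cos(5*x).
Expand u² and (u')² and integrate term by term on (0, π), using: for integers n ≥ 1, ∫_0^π sin²(nx) dx = ∫_0^π cos²(nx) dx = π/2; for n ≠ n', ∫_0^π sin(nx)sin(n'x) dx = ∫_0^π cos(nx)cos(n'x) dx = 0; and by product-to-sum, ∫_0^π sin(nx)cos(n'x) dx = ½∫_0^π [sin((n+n')x) + sin((n−n')x)] dx, which is 0 when n+n' is even and 2n/(n²−n'²) when n+n' is odd (it need not vanish on (0, π)).
  u² squared terms: (2)²·∫cos(2x)² dx = 4·π/2 = 2*π;  (3)²·∫sin(5x)² dx = 9·π/2 = 9*π/2.
  u² cross terms: 2·(2)·(3)·∫cos(2x)·sin(5x) dx = 12·(10/21) = 40/7.
  So ∫_0^π u² dx = 2*π + 9*π/2 + 40/7 = 40/7 + 13*π/2.
  (u')² squared terms: (-4)²·∫sin(2x)² dx = 16·π/2 = 8*π;  (15)²·∫cos(5x)² dx = 225·π/2 = 225*π/2.
  (u')² cross terms: 2·(-4)·(15)·∫sin(2x)·cos(5x) dx = -120·(-4/21) = 160/7.
  So ∫_0^π (u')² dx = 8*π + 225*π/2 + 160/7 = 160/7 + 241*π/2.
||u||_{H^1}^2 = (40/7 + 13*π/2) + (160/7 + 241*π/2) = 200/7 + 127*π.


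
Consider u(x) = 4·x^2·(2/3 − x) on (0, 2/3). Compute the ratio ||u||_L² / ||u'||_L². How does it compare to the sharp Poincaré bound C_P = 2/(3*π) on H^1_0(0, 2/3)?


||u||_L² / ||u'||_L² = sqrt(14)/21 < C_P = 2/(3*π).

u(x) = 4·x^2·(2/3 − x), so u'(x) = 4*x*(4 - 9*x)/3.
u(x) = 4·x^2·(2/3 − x) vanishes at x = 0 and x = 2/3, so u ∈ H^1_0(0, 2/3). Differentiate via the product rule and integrate the resulting polynomials term by term.
  ∫_0^2/3 u² dx = ∫_0^2/3 (16*x^6 - 64*x^5/3 + 64*x^4/9) dx. Term by term:
    ∫_0^2/3 16*x^6 dx = 2048/15309;  ∫_0^2/3 -64*x^5/3 dx = -2048/6561;  ∫_0^2/3 64*x^4/9 dx = 2048/10935.
  Sum: 2048/15309 − 2048/6561 + 2048/10935 = 2048/229635.
  ∫_0^2/3 (u')² dx = ∫_0^2/3 (144*x^4 - 128*x^3 + 256*x^2/9) dx. Term by term:
    ∫_0^2/3 144*x^4 dx = 512/135;  ∫_0^2/3 -128*x^3 dx = -512/81;  ∫_0^2/3 256*x^2/9 dx = 2048/729.
  Sum: 512/135 − 512/81 + 2048/729 = 1024/3645.
∫_0^2/3 u² dx = 2048/229635, so ||u||_L² = 32*sqrt(70)/2835.
∫_0^2/3 (u')² dx = 1024/3645, so ||u'||_L² = 32*sqrt(5)/135.
Ratio ||u||_L² / ||u'||_L² = sqrt(14)/21.
Sharp Poincaré constant on H^1_0(0, 2/3) is C_P = L/π = 2/(3*π), achieved by sin(3*π/2·x).
A polynomial bump cannot attain the sharp Poincaré constant (only the first sine eigenfunction does), so the ratio is strictly less than C_P, consistent with ||u||_L² ≤ C_P ||u'||_L².


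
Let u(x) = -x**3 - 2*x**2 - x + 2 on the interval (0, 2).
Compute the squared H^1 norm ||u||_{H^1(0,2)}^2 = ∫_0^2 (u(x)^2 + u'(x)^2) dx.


||u||_{H^1}^2 = 6530/21

The H^1 norm (squared) on an interval (0, L) is
  ||u||_{H^1}^2 = ∫_0^L u(x)^2 dx + ∫_0^L u'(x)^2 dx.
Compute u'(x) = -3*x**2 - 4*x - 1.
Then u(x)^2 = x**6 + 4*x**5 + 6*x**4 - 7*x**2 - 4*x + 4 and u'(x)^2 = 9*x**4 + 24*x**3 + 22*x**2 + 8*x + 1.
Integrate each monomial from 0 to 2 using ∫_0^2 c·x^n dx = c·2^(n+1)/(n+1):
  ∫_0^2 u(x)^2 dx = ∫_0^2 (x^6 + 4*x^5 + 6*x^4 - 7*x^2 - 4*x + 4) dx. Term by term:
    ∫_0^2 x^6 dx = 128/7;  ∫_0^2 4*x^5 dx = 128/3;  ∫_0^2 6*x^4 dx = 192/5;
    ∫_0^2 -7*x^2 dx = -56/3;  ∫_0^2 -4*x dx = -8;  ∫_0^2 4 dx = 8.
  Sum: 128/7 + 128/3 + 192/5 − 56/3 − 8 + 8 = 2824/35.
  ∫_0^2 u'(x)^2 dx = ∫_0^2 (9*x^4 + 24*x^3 + 22*x^2 + 8*x + 1) dx. Term by term:
    ∫_0^2 9*x^4 dx = 288/5;  ∫_0^2 24*x^3 dx = 96;  ∫_0^2 22*x^2 dx = 176/3;
    ∫_0^2 8*x dx = 16;  ∫_0^2 1 dx = 2.
  Sum: 288/5 + 96 + 176/3 + 16 + 2 = 3454/15.
Adding: ||u||_{H^1}^2 = 2824/35 + 3454/15 = 6530/21.


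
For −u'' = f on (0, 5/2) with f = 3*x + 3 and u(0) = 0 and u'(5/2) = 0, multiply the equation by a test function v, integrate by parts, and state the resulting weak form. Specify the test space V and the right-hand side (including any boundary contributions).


V = {v ∈ H^1(0, 5/2) : v(0) = 0} (test functions vanish at x = 0 where u is specified); weak form: ∫_0^5/2 u'v' dx = ∫_0^5/2 (3*x + 3) v dx for all v ∈ V.

Multiply both sides by a test function v and integrate from 0 to 5/2:
  ∫_0^5/2 −u''(x) v(x) dx = ∫_0^5/2 f(x) v(x) dx.
Integrate the LHS by parts once:
  ∫_0^5/2 −u'' v dx = −[u'(x) v(x)]_0^5/2 + ∫_0^5/2 u'(x) v'(x) dx.
Thus ∫_0^5/2 u'(x) v'(x) dx = ∫_0^5/2 f(x) v(x) dx + [u'(x) v(x)]_0^5/2.
Choose V so that boundary terms are either known or forced to vanish.
Mixed BC: u(0) = 0 (Dirichlet) and u'(5/2) = 0 (Neumann). Define V = {v ∈ H^1(0, 5/2) : v(0) = 0}. Then [u' v]_0^5/2 = u'(5/2)·v(5/2) − u'(0)·0 = 0.
Weak formulation: find u (satisfying any essential BC) such that ∫_0^5/2 u'(x) v'(x) dx = ∫_0^5/2 f v dx for all v ∈ V (Dirichlet at 0 absorbed into V; the Neumann datum at x = 5/2 is zero, so no boundary term remains).
Substituting f(x) = 3*x + 3, the right-hand side is ∫_0^5/2 (3*x + 3) v dx.


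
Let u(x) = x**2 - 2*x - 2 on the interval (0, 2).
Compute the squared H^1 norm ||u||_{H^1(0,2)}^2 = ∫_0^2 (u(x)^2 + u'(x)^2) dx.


||u||_{H^1}^2 = 256/15

The H^1 norm (squared) on an interval (0, L) is
  ||u||_{H^1}^2 = ∫_0^L u(x)^2 dx + ∫_0^L u'(x)^2 dx.
Compute u'(x) = 2*x - 2.
Then u(x)^2 = x**4 - 4*x**3 + 8*x + 4 and u'(x)^2 = 4*x**2 - 8*x + 4.
Integrate each monomial from 0 to 2 using ∫_0^2 c·x^n dx = c·2^(n+1)/(n+1):
  ∫_0^2 u(x)^2 dx = ∫_0^2 (x^4 - 4*x^3 + 8*x + 4) dx. Term by term:
    ∫_0^2 x^4 dx = 32/5;  ∫_0^2 -4*x^3 dx = -16;  ∫_0^2 8*x dx = 16;
    ∫_0^2 4 dx = 8.
  Sum: 32/5 − 16 + 16 + 8 = 72/5.
  ∫_0^2 u'(x)^2 dx = ∫_0^2 (4*x^2 - 8*x + 4) dx. Term by term:
    ∫_0^2 4*x^2 dx = 32/3;  ∫_0^2 -8*x dx = -16;  ∫_0^2 4 dx = 8.
  Sum: 32/3 − 16 + 8 = 8/3.
Adding: ||u||_{H^1}^2 = 72/5 + 8/3 = 256/15.


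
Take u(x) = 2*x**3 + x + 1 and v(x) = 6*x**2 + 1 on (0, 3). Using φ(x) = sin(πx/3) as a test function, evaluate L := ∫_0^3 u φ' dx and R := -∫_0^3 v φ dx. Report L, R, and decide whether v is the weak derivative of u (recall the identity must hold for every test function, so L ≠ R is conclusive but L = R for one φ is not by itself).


LHS = -168/π + 648/π^3, RHS = -168/π + 648/π^3. Yes, v = u' weakly.

u(x) = 2*x**3 + x + 1, classical derivative u'(x) = 6*x**2 + 1.
φ(x) = sin(πx/3), so φ'(x) = π*cos(π*x/3)/3.
Note φ(0) = φ(3) = 0, so the boundary term u·φ vanishes.
LHS = ∫_0^3 u(x) φ'(x) dx = ∫_0^3 (2*π*x^3*cos(π*x/3)/3 + π*x*cos(π*x/3)/3 + π*cos(π*x/3)/3) dx. Term by term:
  ∫_0^3 π*cos(π*x/3)/3 dx = 0;  ∫_0^3 π*x*cos(π*x/3)/3 dx = -6/π;  ∫_0^3 2*π*x^3*cos(π*x/3)/3 dx = -162/π + 648/π^3.
Sum: 0 − 6/π + -162/π + 648/π^3 = -168/π + 648/π^3.
So LHS = -168/π + 648/π^3.
∫_0^3 v(x) φ(x) dx = ∫_0^3 (6*x^2*sin(π*x/3) + sin(π*x/3)) dx. Term by term:
  ∫_0^3 6*x^2*sin(π*x/3) dx = -648/π^3 + 162/π;  ∫_0^3 sin(π*x/3) dx = 6/π.
Sum: -648/π^3 + 162/π + 6/π = -648/π^3 + 168/π.
So RHS = -∫_0^3 v(x) φ(x) dx = -168/π + 648/π^3.
LHS = RHS, so the identity holds for this test φ.
Moreover u is smooth here and v(x) = u'(x) = 6*x**2 + 1 pointwise, so the identity holds for every test function. Hence v is the weak derivative of u.


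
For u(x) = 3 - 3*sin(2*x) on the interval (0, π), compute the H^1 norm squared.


||u||_{H^1(0,π)}^2 = 63*π/2

u'(x) = -6*cos(2*x).
Expand u² and (u')² and integrate term by term on (0, π), using: for integers n ≥ 1, ∫_0^π sin²(nx) dx = ∫_0^π cos²(nx) dx = π/2; for n ≠ n', ∫_0^π sin(nx)sin(n'x) dx = ∫_0^π cos(nx)cos(n'x) dx = 0; and by product-to-sum, ∫_0^π sin(nx)cos(n'x) dx = ½∫_0^π [sin((n+n')x) + sin((n−n')x)] dx, which is 0 when n+n' is even and 2n/(n²−n'²) when n+n' is odd (it need not vanish on (0, π)). For the constant mode: ∫_0^π 1 dx = π, ∫_0^π cos(nx) dx = 0, ∫_0^π sin(nx) dx = (1−(−1)^n)/n.
  u² squared terms: (3)²·∫1 dx = 9·π = 9*π;  (-3)²·∫sin(2x)² dx = 9·π/2 = 9*π/2.
  u² cross terms: 2·(3)·(-3)·∫1·sin(2x) dx = -18·(0) = 0.
  So ∫_0^π u² dx = 9*π + 9*π/2 + 0 = 27*π/2.
  (u')² squared terms: (-6)²·∫cos(2x)² dx = 36·π/2 = 18*π.
  So ∫_0^π (u')² dx = 18*π.
||u||_{H^1}^2 = (27*π/2) + (18*π) = 63*π/2.


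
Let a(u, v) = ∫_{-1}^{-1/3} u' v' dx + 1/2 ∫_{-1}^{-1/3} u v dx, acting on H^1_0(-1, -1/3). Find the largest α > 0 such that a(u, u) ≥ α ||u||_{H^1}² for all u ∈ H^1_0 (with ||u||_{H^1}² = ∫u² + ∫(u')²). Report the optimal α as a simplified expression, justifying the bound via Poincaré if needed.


α = (2 + 9*π^2)/(4 + 9*π^2)

Coercivity of a(·,·) on H^1_0(-1, -1/3) means a(u, u) ≥ α ||u||_{H^1}² for every u ∈ H^1_0.
The interval has length L = 2/3, and Poincaré/coercivity depend only on L. Here a(u, u) = ∫(u')² + (1/2)·∫u².
Here 0 < c = 1/2 < 1. The condition a(u,u) ≥ α||u||_{H^1}² reads (1−α)∫(u')² ≥ (α−c)∫u². Any admissible α is ≤ 1 (rapidly oscillating u have ∫u²/∫(u')² → 0), and α = 1 would force 0 ≥ (1−c)∫u², impossible since c < 1; so 1−α > 0. By the sharp Poincaré inequality on H^1_0 of an interval of length L, ∫(u')² ≥ (π/L)²∫u² with equality for the first sine mode sin(π(x−x₀)/L) (x₀ the left endpoint), so the inequality holds for all u iff (1−α)(π/L)² ≥ α − c, i.e. α ≤ ((π/L)² + c)/((π/L)² + 1) = (1 + c(L/π)²)/(1 + (L/π)²). With (π/L)² = 9*π^2/4 and c = 1/2, the largest admissible constant is α = ((π/L)² + c)/((π/L)² + 1).
Simplifying, α = (2 + 9*π^2)/(4 + 9*π^2).


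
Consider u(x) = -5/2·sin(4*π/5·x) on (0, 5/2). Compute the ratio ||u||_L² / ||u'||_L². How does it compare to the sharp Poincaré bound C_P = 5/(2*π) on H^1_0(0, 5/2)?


||u||_L² / ||u'||_L² = 5/(4*π) < C_P = 5/(2*π).

u(x) = -5/2·sin(4*π/5·x), so u'(x) = -2*π*cos(4*π*x/5).
Writing u(x) = A·sin(kπx/L) with A = -5/2 and k = 2, use ∫_0^L sin²(kπx/L) dx = L/2 and ∫_0^L cos²(kπx/L) dx = L/2.
u² = 25/4·sin²(4*π/5·x) and (u')² = 4*π^2·cos²(4*π/5·x), and each of sin², cos² integrates to L/2 = 5/4 over (0, 5/2).
∫_0^5/2 u² dx = 125/16, so ||u||_L² = 5*sqrt(5)/4.
∫_0^5/2 (u')² dx = 5*π^2, so ||u'||_L² = sqrt(5)*π.
Ratio ||u||_L² / ||u'||_L² = 5/(4*π).
Sharp Poincaré constant on H^1_0(0, 5/2) is C_P = L/π = 5/(2*π), achieved by sin(2*π/5·x).
This is the k = 2 harmonic; the ratio L/(kπ) is strictly less than C_P = L/π, consistent with the sharp inequality ||u||_L² ≤ C_P ||u'||_L².


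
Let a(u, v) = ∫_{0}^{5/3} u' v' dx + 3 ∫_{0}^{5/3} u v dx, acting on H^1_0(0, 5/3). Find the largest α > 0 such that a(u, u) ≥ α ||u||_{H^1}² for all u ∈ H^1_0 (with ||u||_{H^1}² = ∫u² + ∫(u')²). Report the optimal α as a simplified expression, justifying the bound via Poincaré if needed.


α = 1

Coercivity of a(·,·) on H^1_0(0, 5/3) means a(u, u) ≥ α ||u||_{H^1}² for every u ∈ H^1_0.
The interval has length L = 5/3, and Poincaré/coercivity depend only on L. Here a(u, u) = ∫(u')² + (3)·∫u².
Here c = 3 ≥ 1, so a(u,u) = ∫(u')² + c∫u² ≥ ∫(u')² + ∫u² = ||u||_{H^1}², i.e. α = 1 works. No larger α is possible: a(u,u) ≥ α||u||_{H^1}² means (1−α)∫(u')² ≥ (α−c)∫u², and for the modes u_n = sin(nπ(x−x₀)/L) (x₀ the left endpoint) one has ∫u_n²/∫(u_n')² = (L/(nπ))² → 0, so a(u_n,u_n)/||u_n||_{H^1}² → 1. Hence the optimal constant is α = 1.
Therefore α = 1.


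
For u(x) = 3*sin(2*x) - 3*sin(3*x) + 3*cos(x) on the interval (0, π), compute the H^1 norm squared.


||u||_{H^1(0,π)}^2 = 48 + 153*π/2

u'(x) = -3*sin(x) + 6*cos(2*x) - 9*cos(3*x).
Expand u² and (u')² and integrate term by term on (0, π), using: for integers n ≥ 1, ∫_0^π sin²(nx) dx = ∫_0^π cos²(nx) dx = π/2; for n ≠ n', ∫_0^π sin(nx)sin(n'x) dx = ∫_0^π cos(nx)cos(n'x) dx = 0; and by product-to-sum, ∫_0^π sin(nx)cos(n'x) dx = ½∫_0^π [sin((n+n')x) + sin((n−n')x)] dx, which is 0 when n+n' is even and 2n/(n²−n'²) when n+n' is odd (it need not vanish on (0, π)).
  u² squared terms: (-3)²·∫sin(3x)² dx = 9·π/2 = 9*π/2;  (3)²·∫cos(x)² dx = 9·π/2 = 9*π/2;  (3)²·∫sin(2x)² dx = 9·π/2 = 9*π/2.
  u² cross terms: 2·(-3)·(3)·∫sin(3x)·cos(x) dx = -18·(0) = 0;  2·(-3)·(3)·∫sin(3x)·sin(2x) dx = -18·(0) = 0;  2·(3)·(3)·∫cos(x)·sin(2x) dx = 18·(4/3) = 24.
  So ∫_0^π u² dx = 9*π/2 + 9*π/2 + 9*π/2 + 0 + 0 + 24 = 24 + 27*π/2.
  (u')² squared terms: (-9)²·∫cos(3x)² dx = 81·π/2 = 81*π/2;  (-3)²·∫sin(x)² dx = 9·π/2 = 9*π/2;  (6)²·∫cos(2x)² dx = 36·π/2 = 18*π.
  (u')² cross terms: 2·(-9)·(-3)·∫cos(3x)·sin(x) dx = 54·(0) = 0;  2·(-9)·(6)·∫cos(3x)·cos(2x) dx = -108·(0) = 0;  2·(-3)·(6)·∫sin(x)·cos(2x) dx = -36·(-2/3) = 24.
  So ∫_0^π (u')² dx = 81*π/2 + 9*π/2 + 18*π + 0 + 0 + 24 = 24 + 63*π.
||u||_{H^1}^2 = (24 + 27*π/2) + (24 + 63*π) = 48 + 153*π/2.


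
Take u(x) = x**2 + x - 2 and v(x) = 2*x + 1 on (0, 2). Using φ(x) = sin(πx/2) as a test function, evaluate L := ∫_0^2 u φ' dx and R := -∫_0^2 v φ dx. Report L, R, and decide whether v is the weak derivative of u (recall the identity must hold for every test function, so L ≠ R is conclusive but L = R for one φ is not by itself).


LHS = -12/π, RHS = -12/π. Yes, v = u' weakly.

u(x) = x**2 + x - 2, classical derivative u'(x) = 2*x + 1.
φ(x) = sin(πx/2), so φ'(x) = π*cos(π*x/2)/2.
Note φ(0) = φ(2) = 0, so the boundary term u·φ vanishes.
LHS = ∫_0^2 u(x) φ'(x) dx = ∫_0^2 (π*x^2*cos(π*x/2)/2 + π*x*cos(π*x/2)/2 - π*cos(π*x/2)) dx. Term by term:
  ∫_0^2 -π*cos(π*x/2) dx = 0;  ∫_0^2 π*x*cos(π*x/2)/2 dx = -4/π;  ∫_0^2 π*x^2*cos(π*x/2)/2 dx = -8/π.
Sum: 0 − 4/π − 8/π = -12/π.
So LHS = -12/π.
∫_0^2 v(x) φ(x) dx = ∫_0^2 (2*x*sin(π*x/2) + sin(π*x/2)) dx. Term by term:
  ∫_0^2 2*x*sin(π*x/2) dx = 8/π;  ∫_0^2 sin(π*x/2) dx = 4/π.
Sum: 8/π + 4/π = 12/π.
So RHS = -∫_0^2 v(x) φ(x) dx = -12/π.
LHS = RHS, so the identity holds for this test φ.
Moreover u is smooth here and v(x) = u'(x) = 2*x + 1 pointwise, so the identity holds for every test function. Hence v is the weak derivative of u.


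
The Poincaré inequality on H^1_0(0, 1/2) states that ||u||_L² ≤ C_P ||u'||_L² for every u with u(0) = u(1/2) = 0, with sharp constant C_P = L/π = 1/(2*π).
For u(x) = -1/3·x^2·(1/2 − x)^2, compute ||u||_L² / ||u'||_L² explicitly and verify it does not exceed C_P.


||u||_L² / ||u'||_L² = sqrt(3)/12 < C_P = 1/(2*π).

u(x) = -1/3·x^2·(1/2 − x)^2, so u'(x) = x*(-8*x^2 + 6*x - 1)/6.
u(x) = -1/3·x^2·(1/2 − x)^2 vanishes at x = 0 and x = 1/2, so u ∈ H^1_0(0, 1/2). Differentiate via the product rule and integrate the resulting polynomials term by term.
  ∫_0^1/2 u² dx = ∫_0^1/2 (x^8/9 - 2*x^7/9 + x^6/6 - x^5/18 + x^4/144) dx. Term by term:
    ∫_0^1/2 x^8/9 dx = 1/41472;  ∫_0^1/2 -2*x^7/9 dx = -1/9216;  ∫_0^1/2 x^6/6 dx = 1/5376;
    ∫_0^1/2 -x^5/18 dx = -1/6912;  ∫_0^1/2 x^4/144 dx = 1/23040.
  Sum: 1/41472 − 1/9216 + 1/5376 − 1/6912 + 1/23040 = 1/2903040.
  ∫_0^1/2 (u')² dx = ∫_0^1/2 (16*x^6/9 - 8*x^5/3 + 13*x^4/9 - x^3/3 + x^2/36) dx. Term by term:
    ∫_0^1/2 16*x^6/9 dx = 1/504;  ∫_0^1/2 -8*x^5/3 dx = -1/144;  ∫_0^1/2 13*x^4/9 dx = 13/1440;
    ∫_0^1/2 -x^3/3 dx = -1/192;  ∫_0^1/2 x^2/36 dx = 1/864.
  Sum: 1/504 − 1/144 + 13/1440 − 1/192 + 1/864 = 1/60480.
∫_0^1/2 u² dx = 1/2903040, so ||u||_L² = sqrt(35)/10080.
∫_0^1/2 (u')² dx = 1/60480, so ||u'||_L² = sqrt(105)/2520.
Ratio ||u||_L² / ||u'||_L² = sqrt(3)/12.
Sharp Poincaré constant on H^1_0(0, 1/2) is C_P = L/π = 1/(2*π), achieved by sin(2*π·x).
A polynomial bump cannot attain the sharp Poincaré constant (only the first sine eigenfunction does), so the ratio is strictly less than C_P, consistent with ||u||_L² ≤ C_P ||u'||_L².


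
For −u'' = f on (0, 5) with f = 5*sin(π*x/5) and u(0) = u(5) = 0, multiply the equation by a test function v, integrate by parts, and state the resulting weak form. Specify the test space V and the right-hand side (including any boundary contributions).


V = H^1_0(0, 5) (so v(0) = v(5) = 0); weak form: ∫_0^5 u'v' dx = ∫_0^5 (5*sin(π*x/5)) v dx for all v ∈ V.

Multiply both sides by a test function v and integrate from 0 to 5:
  ∫_0^5 −u''(x) v(x) dx = ∫_0^5 f(x) v(x) dx.
Integrate the LHS by parts once:
  ∫_0^5 −u'' v dx = −[u'(x) v(x)]_0^5 + ∫_0^5 u'(x) v'(x) dx.
Thus ∫_0^5 u'(x) v'(x) dx = ∫_0^5 f(x) v(x) dx + [u'(x) v(x)]_0^5.
Choose V so that boundary terms are either known or forced to vanish.
u is Dirichlet: u(0) = u(5) = 0. Let V = H^1_0(0, 5); then v(0) = v(5) = 0, and [u' v]_0^5 = 0.
Weak formulation: find u (satisfying any essential BC) such that ∫_0^5 u'(x) v'(x) dx = ∫_0^5 f v dx for all v ∈ V.
Substituting f(x) = 5*sin(π*x/5), the right-hand side is ∫_0^5 (5*sin(π*x/5)) v dx.


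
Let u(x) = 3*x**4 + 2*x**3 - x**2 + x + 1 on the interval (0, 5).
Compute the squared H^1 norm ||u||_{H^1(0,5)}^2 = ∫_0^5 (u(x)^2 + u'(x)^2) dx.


||u||_{H^1}^2 = 94592185/21

The H^1 norm (squared) on an interval (0, L) is
  ||u||_{H^1}^2 = ∫_0^L u(x)^2 dx + ∫_0^L u'(x)^2 dx.
Compute u'(x) = 12*x**3 + 6*x**2 - 2*x + 1.
Then u(x)^2 = 9*x**8 + 12*x**7 - 2*x**6 + 2*x**5 + 11*x**4 + 2*x**3 - x**2 + 2*x + 1 and u'(x)^2 = 144*x**6 + 144*x**5 - 12*x**4 + 16*x**2 - 4*x + 1.
Integrate each monomial from 0 to 5 using ∫_0^5 c·x^n dx = c·5^(n+1)/(n+1):
  ∫_0^5 u(x)^2 dx = ∫_0^5 (9*x^8 + 12*x^7 - 2*x^6 + 2*x^5 + 11*x^4 + 2*x^3 - x^2 + 2*x + 1) dx. Term by term:
    ∫_0^5 9*x^8 dx = 1953125;  ∫_0^5 12*x^7 dx = 1171875/2;  ∫_0^5 -2*x^6 dx = -156250/7;
    ∫_0^5 2*x^5 dx = 15625/3;  ∫_0^5 11*x^4 dx = 6875;  ∫_0^5 2*x^3 dx = 625/2;
    ∫_0^5 -x^2 dx = -125/3;  ∫_0^5 2*x dx = 25;  ∫_0^5 1 dx = 5.
  Sum: 1953125 + 1171875/2 − 156250/7 + 15625/3 + 6875 + 625/2 − 125/3 + 25 + 5 = 53111630/21.
  ∫_0^5 u'(x)^2 dx = ∫_0^5 (144*x^6 + 144*x^5 - 12*x^4 + 16*x^2 - 4*x + 1) dx. Term by term:
    ∫_0^5 144*x^6 dx = 11250000/7;  ∫_0^5 144*x^5 dx = 375000;  ∫_0^5 -12*x^4 dx = -7500;
    ∫_0^5 16*x^2 dx = 2000/3;  ∫_0^5 -4*x dx = -50;  ∫_0^5 1 dx = 5.
  Sum: 11250000/7 + 375000 − 7500 + 2000/3 − 50 + 5 = 41480555/21.
Adding: ||u||_{H^1}^2 = 53111630/21 + 41480555/21 = 94592185/21.


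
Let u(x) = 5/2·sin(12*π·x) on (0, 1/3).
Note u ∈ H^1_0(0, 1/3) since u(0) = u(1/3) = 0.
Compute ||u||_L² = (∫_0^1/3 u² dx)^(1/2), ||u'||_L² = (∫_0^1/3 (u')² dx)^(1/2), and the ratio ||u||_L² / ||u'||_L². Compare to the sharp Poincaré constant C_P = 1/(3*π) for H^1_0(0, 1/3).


||u||_L² / ||u'||_L² = 1/(12*π) < C_P = 1/(3*π).

u(x) = 5/2·sin(12*π·x), so u'(x) = 30*π*cos(12*π*x).
Writing u(x) = A·sin(kπx/L) with A = 5/2 and k = 4, use ∫_0^L sin²(kπx/L) dx = L/2 and ∫_0^L cos²(kπx/L) dx = L/2.
u² = 25/4·sin²(12*π·x) and (u')² = 900*π^2·cos²(12*π·x), and each of sin², cos² integrates to L/2 = 1/6 over (0, 1/3).
∫_0^1/3 u² dx = 25/24, so ||u||_L² = 5*sqrt(6)/12.
∫_0^1/3 (u')² dx = 150*π^2, so ||u'||_L² = 5*sqrt(6)*π.
Ratio ||u||_L² / ||u'||_L² = 1/(12*π).
Sharp Poincaré constant on H^1_0(0, 1/3) is C_P = L/π = 1/(3*π), achieved by sin(3*π·x).
This is the k = 4 harmonic; the ratio L/(kπ) is strictly less than C_P = L/π, consistent with the sharp inequality ||u||_L² ≤ C_P ||u'||_L².


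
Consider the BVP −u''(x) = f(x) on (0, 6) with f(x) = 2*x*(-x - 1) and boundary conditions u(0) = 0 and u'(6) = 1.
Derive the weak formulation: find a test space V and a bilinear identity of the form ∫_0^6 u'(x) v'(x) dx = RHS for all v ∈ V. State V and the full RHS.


V = {v ∈ H^1(0, 6) : v(0) = 0} (test functions vanish at x = 0 where u is specified); weak form: ∫_0^6 u'v' dx = ∫_0^6 (2*x*(-x - 1)) v dx + v(6) for all v ∈ V.

Multiply both sides by a test function v and integrate from 0 to 6:
  ∫_0^6 −u''(x) v(x) dx = ∫_0^6 f(x) v(x) dx.
Integrate the LHS by parts once:
  ∫_0^6 −u'' v dx = −[u'(x) v(x)]_0^6 + ∫_0^6 u'(x) v'(x) dx.
Thus ∫_0^6 u'(x) v'(x) dx = ∫_0^6 f(x) v(x) dx + [u'(x) v(x)]_0^6.
Choose V so that boundary terms are either known or forced to vanish.
Mixed BC: u(0) = 0 (Dirichlet) and u'(6) = 1 (Neumann). Define V = {v ∈ H^1(0, 6) : v(0) = 0}. Then [u' v]_0^6 = u'(6)·v(6) − u'(0)·0 = v(6).
Weak formulation: find u (satisfying any essential BC) such that ∫_0^6 u'(x) v'(x) dx = ∫_0^6 f v dx + v(6) for all v ∈ V (Dirichlet at 0 absorbed into V; Neumann datum at x = 6 contributes the boundary term).
Substituting f(x) = 2*x*(-x - 1), the right-hand side is ∫_0^6 (2*x*(-x - 1)) v dx + v(6).


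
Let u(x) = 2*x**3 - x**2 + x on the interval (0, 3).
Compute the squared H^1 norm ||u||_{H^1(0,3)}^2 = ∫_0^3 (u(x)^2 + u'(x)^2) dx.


||u||_{H^1}^2 = 165747/70

The H^1 norm (squared) on an interval (0, L) is
  ||u||_{H^1}^2 = ∫_0^L u(x)^2 dx + ∫_0^L u'(x)^2 dx.
Compute u'(x) = 6*x**2 - 2*x + 1.
Then u(x)^2 = 4*x**6 - 4*x**5 + 5*x**4 - 2*x**3 + x**2 and u'(x)^2 = 36*x**4 - 24*x**3 + 16*x**2 - 4*x + 1.
Integrate each monomial from 0 to 3 using ∫_0^3 c·x^n dx = c·3^(n+1)/(n+1):
  ∫_0^3 u(x)^2 dx = ∫_0^3 (4*x^6 - 4*x^5 + 5*x^4 - 2*x^3 + x^2) dx. Term by term:
    ∫_0^3 4*x^6 dx = 8748/7;  ∫_0^3 -4*x^5 dx = -486;  ∫_0^3 5*x^4 dx = 243;
    ∫_0^3 -2*x^3 dx = -81/2;  ∫_0^3 x^2 dx = 9.
  Sum: 8748/7 − 486 + 243 − 81/2 + 9 = 13653/14.
  ∫_0^3 u'(x)^2 dx = ∫_0^3 (36*x^4 - 24*x^3 + 16*x^2 - 4*x + 1) dx. Term by term:
    ∫_0^3 36*x^4 dx = 8748/5;  ∫_0^3 -24*x^3 dx = -486;  ∫_0^3 16*x^2 dx = 144;
    ∫_0^3 -4*x dx = -18;  ∫_0^3 1 dx = 3.
  Sum: 8748/5 − 486 + 144 − 18 + 3 = 6963/5.
Adding: ||u||_{H^1}^2 = 13653/14 + 6963/5 = 165747/70.


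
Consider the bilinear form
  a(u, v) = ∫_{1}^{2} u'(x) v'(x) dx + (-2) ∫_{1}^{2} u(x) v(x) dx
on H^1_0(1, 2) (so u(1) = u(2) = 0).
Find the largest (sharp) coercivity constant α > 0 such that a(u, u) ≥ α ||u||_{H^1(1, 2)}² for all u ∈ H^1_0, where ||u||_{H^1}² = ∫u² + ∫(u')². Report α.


α = (-2 + π^2)/(1 + π^2)

Coercivity of a(·,·) on H^1_0(1, 2) means a(u, u) ≥ α ||u||_{H^1}² for every u ∈ H^1_0.
The interval has length L = 1, and Poincaré/coercivity depend only on L. Here a(u, u) = ∫(u')² + (-2)·∫u².
Here c = -2 < 0 with |c| < (π/L)² = π^2, so coercivity still holds. The condition a(u,u) ≥ α||u||_{H^1}² reads (1−α)∫(u')² ≥ (α−c)∫u². Any admissible α is ≤ 1 (rapidly oscillating u have ∫u²/∫(u')² → 0), and α = 1 would force 0 ≥ (1−c)∫u², impossible since c < 1; so 1−α > 0. By the sharp Poincaré inequality on H^1_0 of an interval of length L, ∫(u')² ≥ (π/L)²∫u² with equality for the first sine mode sin(π(x−x₀)/L) (x₀ the left endpoint), so the inequality holds for all u iff (1−α)(π/L)² ≥ α − c, i.e. α ≤ ((π/L)² + c)/((π/L)² + 1) = (1 + c(L/π)²)/(1 + (L/π)²). (Direct route, valid since c ≤ 0: Poincaré gives c∫u² ≥ c(L/π)²∫(u')², so a(u,u) ≥ (1 + c(L/π)²)∫(u')², while ||u||_{H^1}² ≤ (1 + (L/π)²)∫(u')²; dividing yields the same α.) With (π/L)² = π^2 and c = -2, the largest admissible constant is α = ((π/L)² + c)/((π/L)² + 1).
Simplifying, α = (-2 + π^2)/(1 + π^2).
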